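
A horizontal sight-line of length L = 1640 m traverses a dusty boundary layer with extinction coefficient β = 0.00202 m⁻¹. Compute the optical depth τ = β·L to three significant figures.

3.31

τ = β·L = 0.00202 × 1640 = 3.3128.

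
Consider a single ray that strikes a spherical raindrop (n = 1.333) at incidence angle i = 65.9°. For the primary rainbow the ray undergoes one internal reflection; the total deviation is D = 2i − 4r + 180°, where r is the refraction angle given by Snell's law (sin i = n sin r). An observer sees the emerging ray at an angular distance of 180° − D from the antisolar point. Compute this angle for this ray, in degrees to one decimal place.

sin r = sin 65.9° / 1.333 = 0.9128/1.333 = 0.6848; r = 43.22°.
D = 2·65.9° − 4·43.22° + 180° = 131.80° − 172.88° + 180° = 138.92°.
Angle from antisolar point = 180° − D = 41.08°.

41.1°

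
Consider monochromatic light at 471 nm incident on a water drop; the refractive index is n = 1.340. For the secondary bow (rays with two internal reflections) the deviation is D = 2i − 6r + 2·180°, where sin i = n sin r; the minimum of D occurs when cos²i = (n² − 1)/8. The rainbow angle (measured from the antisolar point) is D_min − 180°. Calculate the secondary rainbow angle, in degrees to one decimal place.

52.7°

cos²i = (1.79560 − 1)/8 = 0.09945; i = arccos(0.31536) = 71.618°.
sin r = sin 71.618°/1.340 = 0.70819; r = 45.088°.
D_min = 2·71.618° − 6·45.088° + 360° = 232.709°.
Rainbow angle = D_min − 180° = 52.709°.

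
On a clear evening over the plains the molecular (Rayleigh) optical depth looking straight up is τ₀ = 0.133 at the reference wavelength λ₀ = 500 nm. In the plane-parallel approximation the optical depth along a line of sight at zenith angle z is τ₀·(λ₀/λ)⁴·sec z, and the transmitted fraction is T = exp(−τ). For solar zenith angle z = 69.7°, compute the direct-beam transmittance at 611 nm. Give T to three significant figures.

sec 69.7° = 2.8824.
τ = 0.133 × (500/611)⁴ × 2.8824 = 0.133 × 0.4485 × 2.8824 = 0.1719.
T = exp(−0.1719) = 0.8420.

0.842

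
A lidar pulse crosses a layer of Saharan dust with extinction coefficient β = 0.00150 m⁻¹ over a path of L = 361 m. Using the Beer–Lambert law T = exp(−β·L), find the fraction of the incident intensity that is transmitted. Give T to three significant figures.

0.582

τ = β·L = 0.00150 × 361 = 0.5415.
T = exp(−0.5415) = 0.5819.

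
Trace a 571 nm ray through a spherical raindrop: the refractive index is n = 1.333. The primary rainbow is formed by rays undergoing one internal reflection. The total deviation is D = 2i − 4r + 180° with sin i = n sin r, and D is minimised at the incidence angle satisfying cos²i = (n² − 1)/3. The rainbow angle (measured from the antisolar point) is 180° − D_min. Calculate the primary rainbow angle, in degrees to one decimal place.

42.1°

cos²i = (1.77689 − 1)/3 = 0.25896; i = arccos(0.50888) = 59.410°.
sin r = sin 59.410°/1.333 = 0.64579; r = 40.225°.
D_min = 2·59.410° − 4·40.225° + 180° = 137.922°.
Rainbow angle = 180° − D_min = 42.078°.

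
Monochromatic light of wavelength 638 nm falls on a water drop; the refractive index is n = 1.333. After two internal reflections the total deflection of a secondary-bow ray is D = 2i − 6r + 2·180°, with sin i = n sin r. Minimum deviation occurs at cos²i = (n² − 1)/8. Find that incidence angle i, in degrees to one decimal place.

cos²i = (1.333² − 1)/8 = (1.77689 − 1)/8 = 0.09711.
cos i = 0.31163, so i = 71.843°.

71.8°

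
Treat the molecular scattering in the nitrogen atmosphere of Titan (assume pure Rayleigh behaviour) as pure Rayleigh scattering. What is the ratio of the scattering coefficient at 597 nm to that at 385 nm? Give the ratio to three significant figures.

0.173

Rayleigh scattering ∝ λ⁻⁴, so the ratio of coefficients is the inverse fourth power of the wavelength ratio.
σ(597)/σ(385) = (385/597)⁴ = (0.6449)⁴ = 0.173.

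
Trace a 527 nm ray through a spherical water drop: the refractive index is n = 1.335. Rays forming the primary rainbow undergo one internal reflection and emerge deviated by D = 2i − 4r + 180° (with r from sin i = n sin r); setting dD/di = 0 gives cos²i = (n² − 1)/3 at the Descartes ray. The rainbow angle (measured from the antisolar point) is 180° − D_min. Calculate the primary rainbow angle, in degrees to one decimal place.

cos²i = (1.78222 − 1)/3 = 0.26074; i = arccos(0.51063) = 59.294°.
sin r = sin 59.294°/1.335 = 0.64405; r = 40.094°.
D_min = 2·59.294° − 4·40.094° + 180° = 138.212°.
Rainbow angle = 180° − D_min = 41.788°.

41.8°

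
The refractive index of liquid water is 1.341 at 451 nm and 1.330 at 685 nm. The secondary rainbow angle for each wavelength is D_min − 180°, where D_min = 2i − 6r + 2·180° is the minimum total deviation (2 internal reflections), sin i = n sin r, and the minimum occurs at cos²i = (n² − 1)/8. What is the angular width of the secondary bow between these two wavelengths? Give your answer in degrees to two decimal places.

2.86°

At 451 nm (n = 1.341): cos²i = 0.09979 → i = 71.586°, r = 45.034°, D_min = 232.966°, rainbow angle = 52.966°.
At 685 nm (n = 1.330): cos²i = 0.09611 → i = 71.940°, r = 45.630°, D_min = 230.101°, rainbow angle = 50.101°.
Angular width = |52.966° − 50.101°| = 2.865°.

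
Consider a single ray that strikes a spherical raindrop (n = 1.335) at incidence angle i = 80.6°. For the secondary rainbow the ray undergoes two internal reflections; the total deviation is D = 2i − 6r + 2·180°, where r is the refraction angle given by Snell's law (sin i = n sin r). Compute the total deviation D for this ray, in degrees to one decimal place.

235.3°

sin r = sin 80.6° / 1.335 = 0.9866/1.335 = 0.7390; r = 47.65°.
D = 2·80.6° − 6·47.65° + 2·180° = 161.20° − 285.88° + 360° = 235.32°.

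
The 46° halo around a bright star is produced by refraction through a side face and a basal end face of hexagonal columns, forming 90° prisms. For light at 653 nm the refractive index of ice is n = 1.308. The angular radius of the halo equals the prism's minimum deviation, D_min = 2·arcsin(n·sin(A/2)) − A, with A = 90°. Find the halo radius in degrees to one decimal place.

n·sin(A/2) = 1.308 × sin 45° = 1.308 × 0.7071 = 0.9249.
D_min = 2·arcsin(0.9249) − 90° = 2 × 67.653° − 90° = 45.305°.

45.3°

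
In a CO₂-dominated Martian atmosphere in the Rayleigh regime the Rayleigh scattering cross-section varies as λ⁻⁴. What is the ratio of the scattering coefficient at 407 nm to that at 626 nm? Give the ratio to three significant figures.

Rayleigh scattering ∝ λ⁻⁴, so the ratio of coefficients is the inverse fourth power of the wavelength ratio.
σ(407)/σ(626) = (626/407)⁴ = (1.5381)⁴ = 5.597.

5.60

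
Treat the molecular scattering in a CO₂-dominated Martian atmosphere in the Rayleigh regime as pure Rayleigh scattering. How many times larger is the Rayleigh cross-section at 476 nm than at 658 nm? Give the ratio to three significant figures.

Rayleigh scattering ∝ λ⁻⁴, so the ratio of coefficients is the inverse fourth power of the wavelength ratio.
σ(476)/σ(658) = (658/476)⁴ = (1.3824)⁴ = 3.652.

3.65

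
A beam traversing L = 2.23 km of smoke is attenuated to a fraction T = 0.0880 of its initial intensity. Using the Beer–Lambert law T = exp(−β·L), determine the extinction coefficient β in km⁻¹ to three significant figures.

Beer–Lambert: T = exp(−βL) ⇒ β = −ln(T)/L = −ln(0.0880)/2.23 = 2.4304/2.23 = 1.09 km⁻¹.

1.09 km⁻¹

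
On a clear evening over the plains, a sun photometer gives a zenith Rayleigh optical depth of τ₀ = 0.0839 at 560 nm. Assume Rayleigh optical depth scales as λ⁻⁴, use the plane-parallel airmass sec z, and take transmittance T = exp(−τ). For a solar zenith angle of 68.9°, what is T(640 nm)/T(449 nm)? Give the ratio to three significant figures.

Airmass: sec 68.9° = 2.7778.
τ(640 nm) = 0.0839 × (560/640)⁴ × 2.7778 = 0.0839 × 0.5862 × 2.7778 = 0.1366.
τ(449 nm) = 0.0839 × (560/449)⁴ × 2.7778 = 0.0839 × 2.4197 × 2.7778 = 0.5639.
T(640)/T(449) = exp(τ_B − τ_A) = exp(0.4273) = 1.5331.

1.53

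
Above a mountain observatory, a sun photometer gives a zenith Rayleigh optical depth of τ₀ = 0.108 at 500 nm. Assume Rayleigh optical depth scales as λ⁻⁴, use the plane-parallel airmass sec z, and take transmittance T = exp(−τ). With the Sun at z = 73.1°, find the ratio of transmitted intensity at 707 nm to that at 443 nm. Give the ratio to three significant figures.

1.67

Airmass: sec 73.1° = 3.4399.
τ(707 nm) = 0.108 × (500/707)⁴ × 3.4399 = 0.108 × 0.2502 × 3.4399 = 0.0929.
τ(443 nm) = 0.108 × (500/443)⁴ × 3.4399 = 0.108 × 1.6228 × 3.4399 = 0.6029.
T(707)/T(443) = exp(τ_B − τ_A) = exp(0.5100) = 1.6652.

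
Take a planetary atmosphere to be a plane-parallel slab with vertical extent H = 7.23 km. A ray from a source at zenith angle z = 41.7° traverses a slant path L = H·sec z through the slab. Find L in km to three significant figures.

9.68 km

sec z = 1/cos 41.7° = 1.3393.
L = 7.23 × 1.3393 = 9.683 km.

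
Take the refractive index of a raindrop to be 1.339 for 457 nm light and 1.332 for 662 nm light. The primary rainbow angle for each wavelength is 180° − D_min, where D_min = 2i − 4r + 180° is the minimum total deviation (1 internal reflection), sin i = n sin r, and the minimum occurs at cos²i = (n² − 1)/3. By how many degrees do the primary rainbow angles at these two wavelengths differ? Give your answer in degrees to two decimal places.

At 457 nm (n = 1.339): cos²i = 0.26431 → i = 59.062°, r = 39.834°, D_min = 138.786°, rainbow angle = 41.214°.
At 662 nm (n = 1.332): cos²i = 0.25807 → i = 59.469°, r = 40.290°, D_min = 137.776°, rainbow angle = 42.224°.
Angular width = |41.214° − 42.224°| = 1.010°.

1.01°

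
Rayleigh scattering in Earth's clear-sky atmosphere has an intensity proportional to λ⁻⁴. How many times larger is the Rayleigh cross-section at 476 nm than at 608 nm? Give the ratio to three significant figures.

Rayleigh scattering ∝ λ⁻⁴, so the ratio of coefficients is the inverse fourth power of the wavelength ratio.
σ(476)/σ(608) = (608/476)⁴ = (1.2773)⁴ = 2.662.

2.66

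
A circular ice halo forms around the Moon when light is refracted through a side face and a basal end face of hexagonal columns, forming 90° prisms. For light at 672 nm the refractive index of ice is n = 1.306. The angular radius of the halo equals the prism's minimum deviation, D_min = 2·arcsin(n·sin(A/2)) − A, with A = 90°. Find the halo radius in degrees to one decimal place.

44.9°

n·sin(A/2) = 1.306 × sin 45° = 1.306 × 0.7071 = 0.9235.
D_min = 2·arcsin(0.9235) − 90° = 2 × 67.440° − 90° = 44.881°.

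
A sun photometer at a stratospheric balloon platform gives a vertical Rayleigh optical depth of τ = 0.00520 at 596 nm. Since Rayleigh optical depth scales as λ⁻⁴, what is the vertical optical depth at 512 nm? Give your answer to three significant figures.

0.00955

τ(512 nm) = τ(596 nm) × (596/512)⁴ = 0.00520 × (1.1641)⁴ = 0.00520 × 1.8361 = 0.0095.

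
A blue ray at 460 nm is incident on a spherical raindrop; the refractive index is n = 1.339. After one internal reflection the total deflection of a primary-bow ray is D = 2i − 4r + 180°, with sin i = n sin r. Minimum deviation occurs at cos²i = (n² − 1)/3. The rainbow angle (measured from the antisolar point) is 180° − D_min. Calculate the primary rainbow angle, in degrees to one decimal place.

cos²i = (1.79292 − 1)/3 = 0.26431; i = arccos(0.51411) = 59.062°.
sin r = sin 59.062°/1.339 = 0.64057; r = 39.834°.
D_min = 2·59.062° − 4·39.834° + 180° = 138.786°.
Rainbow angle = 180° − D_min = 41.214°.

41.2°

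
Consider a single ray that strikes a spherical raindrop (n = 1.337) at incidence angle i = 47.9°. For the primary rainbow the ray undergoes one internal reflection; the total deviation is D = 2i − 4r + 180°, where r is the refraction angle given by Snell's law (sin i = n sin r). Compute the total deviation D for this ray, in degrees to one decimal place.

sin r = sin 47.9° / 1.337 = 0.7420/1.337 = 0.5550; r = 33.71°.
D = 2·47.9° − 4·33.71° + 180° = 95.80° − 134.83° + 180° = 140.97°.

141.0°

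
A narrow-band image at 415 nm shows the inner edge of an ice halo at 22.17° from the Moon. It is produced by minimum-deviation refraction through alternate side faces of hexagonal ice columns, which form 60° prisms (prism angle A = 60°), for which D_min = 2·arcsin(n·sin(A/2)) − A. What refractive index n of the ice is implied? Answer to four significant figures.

Rearranging: n = sin((D_min + A)/2) / sin(A/2).
(D_min + A)/2 = (22.17° + 60°)/2 = 41.085°.
n = sin 41.085° / sin 30° = 0.6572 / 0.5000 = 1.3144.

1.314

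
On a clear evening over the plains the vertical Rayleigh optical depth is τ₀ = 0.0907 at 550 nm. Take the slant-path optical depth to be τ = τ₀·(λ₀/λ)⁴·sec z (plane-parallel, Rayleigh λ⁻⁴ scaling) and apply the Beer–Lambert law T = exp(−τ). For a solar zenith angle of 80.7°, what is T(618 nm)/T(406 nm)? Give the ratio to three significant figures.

4.66

Airmass: sec 80.7° = 6.1880.
τ(618 nm) = 0.0907 × (550/618)⁴ × 6.1880 = 0.0907 × 0.6273 × 6.1880 = 0.3521.
τ(406 nm) = 0.0907 × (550/406)⁴ × 6.1880 = 0.0907 × 3.3678 × 6.1880 = 1.8902.
T(618)/T(406) = exp(τ_B − τ_A) = exp(1.5381) = 4.6557.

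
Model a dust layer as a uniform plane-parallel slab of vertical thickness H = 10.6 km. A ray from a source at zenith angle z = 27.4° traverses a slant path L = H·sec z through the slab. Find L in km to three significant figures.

11.9 km

sec z = 1/cos 27.4° = 1.1264.
L = 10.6 × 1.1264 = 11.939 km.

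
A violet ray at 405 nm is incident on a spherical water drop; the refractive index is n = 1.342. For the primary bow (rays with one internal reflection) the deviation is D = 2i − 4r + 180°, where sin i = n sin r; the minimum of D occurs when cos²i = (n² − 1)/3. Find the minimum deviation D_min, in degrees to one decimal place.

cos²i = (1.80096 − 1)/3 = 0.26699; i = arccos(0.51671) = 58.888°.
sin r = sin 58.888°/1.342 = 0.63797; r = 39.641°.
D_min = 2·58.888° − 4·39.641° + 180° = 139.213°.

139.2°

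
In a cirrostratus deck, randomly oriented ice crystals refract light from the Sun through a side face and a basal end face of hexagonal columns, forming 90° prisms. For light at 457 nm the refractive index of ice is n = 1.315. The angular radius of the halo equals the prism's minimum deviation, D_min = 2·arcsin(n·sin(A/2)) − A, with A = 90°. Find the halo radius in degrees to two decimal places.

46.82°

n·sin(A/2) = 1.315 × sin 45° = 1.315 × 0.7071 = 0.9298.
D_min = 2·arcsin(0.9298) − 90° = 2 × 68.411° − 90° = 46.821°.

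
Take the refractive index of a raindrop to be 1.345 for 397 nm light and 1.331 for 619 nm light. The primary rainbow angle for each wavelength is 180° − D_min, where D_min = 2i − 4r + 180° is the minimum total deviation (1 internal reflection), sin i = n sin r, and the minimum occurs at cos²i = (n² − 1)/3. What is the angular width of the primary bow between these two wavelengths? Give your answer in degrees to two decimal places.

At 397 nm (n = 1.345): cos²i = 0.26967 → i = 58.715°, r = 39.448°, D_min = 139.635°, rainbow angle = 40.365°.
At 619 nm (n = 1.331): cos²i = 0.25719 → i = 59.527°, r = 40.356°, D_min = 137.630°, rainbow angle = 42.370°.
Angular width = |40.365° − 42.370°| = 2.005°.

2.01°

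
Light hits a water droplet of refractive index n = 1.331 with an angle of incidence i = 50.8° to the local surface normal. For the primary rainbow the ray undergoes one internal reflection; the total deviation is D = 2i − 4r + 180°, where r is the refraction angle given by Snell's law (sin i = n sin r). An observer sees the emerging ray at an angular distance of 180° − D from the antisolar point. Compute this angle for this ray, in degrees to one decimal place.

sin r = sin 50.8° / 1.331 = 0.7749/1.331 = 0.5822; r = 35.61°.
D = 2·50.8° − 4·35.61° + 180° = 101.60° − 142.43° + 180° = 139.17°.
Angle from antisolar point = 180° − D = 40.83°.

40.8°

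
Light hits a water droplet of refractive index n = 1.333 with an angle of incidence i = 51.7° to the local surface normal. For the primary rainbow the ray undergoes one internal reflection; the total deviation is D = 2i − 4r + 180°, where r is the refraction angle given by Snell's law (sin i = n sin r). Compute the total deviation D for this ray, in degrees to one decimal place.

139.1°

sin r = sin 51.7° / 1.333 = 0.7848/1.333 = 0.5887; r = 36.07°.
D = 2·51.7° − 4·36.07° + 180° = 103.40° − 144.27° + 180° = 139.13°.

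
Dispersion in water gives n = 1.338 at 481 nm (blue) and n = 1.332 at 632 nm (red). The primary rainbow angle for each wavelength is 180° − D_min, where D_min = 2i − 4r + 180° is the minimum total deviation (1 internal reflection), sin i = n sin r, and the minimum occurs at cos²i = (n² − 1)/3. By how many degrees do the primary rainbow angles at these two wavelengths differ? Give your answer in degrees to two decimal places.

At 481 nm (n = 1.338): cos²i = 0.26341 → i = 59.120°, r = 39.899°, D_min = 138.643°, rainbow angle = 41.357°.
At 632 nm (n = 1.332): cos²i = 0.25807 → i = 59.469°, r = 40.290°, D_min = 137.776°, rainbow angle = 42.224°.
Angular width = |41.357° − 42.224°| = 0.867°.

0.87°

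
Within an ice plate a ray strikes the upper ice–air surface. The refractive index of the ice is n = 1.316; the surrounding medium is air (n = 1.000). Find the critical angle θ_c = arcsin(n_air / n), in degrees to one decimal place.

49.5°

sin θ_c = n_air / n = 1.000 / 1.316 = 0.7599.
θ_c = arcsin(0.7599) = 49.45°.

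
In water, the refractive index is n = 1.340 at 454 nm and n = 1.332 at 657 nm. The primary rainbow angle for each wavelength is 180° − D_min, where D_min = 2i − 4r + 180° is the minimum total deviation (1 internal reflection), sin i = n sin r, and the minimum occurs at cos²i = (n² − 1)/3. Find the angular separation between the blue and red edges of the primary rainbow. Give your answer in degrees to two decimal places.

1.15°

At 454 nm (n = 1.340): cos²i = 0.26520 → i = 59.004°, r = 39.770°, D_min = 138.929°, rainbow angle = 41.071°.
At 657 nm (n = 1.332): cos²i = 0.25807 → i = 59.469°, r = 40.290°, D_min = 137.776°, rainbow angle = 42.224°.
Angular width = |41.071° − 42.224°| = 1.153°.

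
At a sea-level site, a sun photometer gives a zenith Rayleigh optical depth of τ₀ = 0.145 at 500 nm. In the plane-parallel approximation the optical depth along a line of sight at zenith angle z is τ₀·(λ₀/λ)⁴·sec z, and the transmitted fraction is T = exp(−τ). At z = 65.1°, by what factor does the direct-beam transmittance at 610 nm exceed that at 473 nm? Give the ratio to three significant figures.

Airmass: sec 65.1° = 2.3751.
τ(610 nm) = 0.145 × (500/610)⁴ × 2.3751 = 0.145 × 0.4514 × 2.3751 = 0.1555.
τ(473 nm) = 0.145 × (500/473)⁴ × 2.3751 = 0.145 × 1.2486 × 2.3751 = 0.4300.
T(610)/T(473) = exp(τ_B − τ_A) = exp(0.2746) = 1.3160.

1.32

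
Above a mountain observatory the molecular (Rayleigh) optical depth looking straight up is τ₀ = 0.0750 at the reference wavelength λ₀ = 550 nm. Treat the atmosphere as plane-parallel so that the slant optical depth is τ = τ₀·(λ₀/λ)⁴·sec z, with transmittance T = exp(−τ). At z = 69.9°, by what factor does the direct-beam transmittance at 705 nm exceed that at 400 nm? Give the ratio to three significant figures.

Airmass: sec 69.9° = 2.9099.
τ(705 nm) = 0.0750 × (550/705)⁴ × 2.9099 = 0.0750 × 0.3704 × 2.9099 = 0.0808.
τ(400 nm) = 0.0750 × (550/400)⁴ × 2.9099 = 0.0750 × 3.5745 × 2.9099 = 0.7801.
T(705)/T(400) = exp(τ_B − τ_A) = exp(0.6992) = 2.0122.

2.01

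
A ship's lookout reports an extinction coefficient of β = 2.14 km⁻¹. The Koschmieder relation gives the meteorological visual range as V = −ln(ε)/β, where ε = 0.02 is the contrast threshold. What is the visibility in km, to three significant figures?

V = −ln(0.02) / 2.14 = 3.912 / 2.14 = 1.8280 km.

1.83 km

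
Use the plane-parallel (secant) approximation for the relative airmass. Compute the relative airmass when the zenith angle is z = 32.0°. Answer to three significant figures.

X = sec z = 1/cos 32.0° = 1/0.8480 = 1.1792.

1.18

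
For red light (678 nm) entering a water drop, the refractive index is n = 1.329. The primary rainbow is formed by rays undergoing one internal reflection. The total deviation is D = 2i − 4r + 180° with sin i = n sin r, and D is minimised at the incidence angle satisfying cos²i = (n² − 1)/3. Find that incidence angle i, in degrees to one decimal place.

59.6°

cos²i = (1.329² − 1)/3 = (1.76624 − 1)/3 = 0.25541.
cos i = 0.50538, so i = 59.643°.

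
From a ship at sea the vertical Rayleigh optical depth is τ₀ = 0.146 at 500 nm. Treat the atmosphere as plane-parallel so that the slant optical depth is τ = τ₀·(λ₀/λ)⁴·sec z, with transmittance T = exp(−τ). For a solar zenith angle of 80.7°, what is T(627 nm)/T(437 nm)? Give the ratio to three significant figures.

Airmass: sec 80.7° = 6.1880.
τ(627 nm) = 0.146 × (500/627)⁴ × 6.1880 = 0.146 × 0.4044 × 6.1880 = 0.3654.
τ(437 nm) = 0.146 × (500/437)⁴ × 6.1880 = 0.146 × 1.7138 × 6.1880 = 1.5483.
T(627)/T(437) = exp(τ_B − τ_A) = exp(1.1829) = 3.2640.

3.26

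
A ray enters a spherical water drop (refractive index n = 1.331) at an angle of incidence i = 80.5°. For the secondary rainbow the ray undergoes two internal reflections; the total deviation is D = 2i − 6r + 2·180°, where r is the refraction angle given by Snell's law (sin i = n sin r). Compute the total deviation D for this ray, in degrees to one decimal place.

sin r = sin 80.5° / 1.331 = 0.9863/1.331 = 0.7410; r = 47.82°.
D = 2·80.5° − 6·47.82° + 2·180° = 161.00° − 286.91° + 360° = 234.09°.

234.1°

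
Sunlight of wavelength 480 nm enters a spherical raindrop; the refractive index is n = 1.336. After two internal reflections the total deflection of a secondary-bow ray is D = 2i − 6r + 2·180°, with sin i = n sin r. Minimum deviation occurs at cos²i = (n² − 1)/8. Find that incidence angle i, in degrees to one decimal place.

71.7°

cos²i = (1.336² − 1)/8 = (1.78490 − 1)/8 = 0.09811.
cos i = 0.31323, so i = 71.746°.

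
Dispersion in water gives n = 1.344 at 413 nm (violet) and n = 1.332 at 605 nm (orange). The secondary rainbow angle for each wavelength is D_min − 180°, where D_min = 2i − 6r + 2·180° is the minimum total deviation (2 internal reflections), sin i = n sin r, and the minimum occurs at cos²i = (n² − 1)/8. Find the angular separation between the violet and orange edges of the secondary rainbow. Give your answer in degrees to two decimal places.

3.10°

At 413 nm (n = 1.344): cos²i = 0.10079 → i = 71.490°, r = 44.874°, D_min = 233.733°, rainbow angle = 53.733°.
At 605 nm (n = 1.332): cos²i = 0.09678 → i = 71.875°, r = 45.520°, D_min = 230.628°, rainbow angle = 50.628°.
Angular width = |53.733° − 50.628°| = 3.104°.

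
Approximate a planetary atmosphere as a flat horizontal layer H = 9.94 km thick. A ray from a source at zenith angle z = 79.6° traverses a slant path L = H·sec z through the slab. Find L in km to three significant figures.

55.1 km

sec z = 1/cos 79.6° = 5.5396.
L = 9.94 × 5.5396 = 55.063 km.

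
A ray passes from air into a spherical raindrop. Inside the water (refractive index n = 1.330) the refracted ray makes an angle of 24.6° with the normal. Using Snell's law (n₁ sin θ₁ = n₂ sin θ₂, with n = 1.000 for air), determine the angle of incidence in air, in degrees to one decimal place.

Snell: sin θ_i = n · sin θ_r = 1.330 × sin 24.6° = 1.330 × 0.4163 = 0.5537.
θ_i = arcsin(0.5537) = 33.62°.

33.6°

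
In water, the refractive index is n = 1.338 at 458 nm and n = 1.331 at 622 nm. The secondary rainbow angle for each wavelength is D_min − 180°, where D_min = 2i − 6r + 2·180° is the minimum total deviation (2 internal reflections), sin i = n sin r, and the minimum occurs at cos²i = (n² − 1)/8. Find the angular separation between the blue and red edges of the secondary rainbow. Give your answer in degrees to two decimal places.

At 458 nm (n = 1.338): cos²i = 0.09878 → i = 71.682°, r = 45.195°, D_min = 232.193°, rainbow angle = 52.193°.
At 622 nm (n = 1.331): cos²i = 0.09645 → i = 71.907°, r = 45.575°, D_min = 230.365°, rainbow angle = 50.365°.
Angular width = |52.193° − 50.365°| = 1.828°.

1.83°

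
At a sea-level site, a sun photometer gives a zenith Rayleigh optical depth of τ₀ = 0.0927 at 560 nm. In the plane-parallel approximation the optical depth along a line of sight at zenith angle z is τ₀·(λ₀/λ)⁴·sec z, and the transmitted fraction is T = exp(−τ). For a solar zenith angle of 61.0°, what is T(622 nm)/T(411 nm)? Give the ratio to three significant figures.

Airmass: sec 61.0° = 2.0627.
τ(622 nm) = 0.0927 × (560/622)⁴ × 2.0627 = 0.0927 × 0.6570 × 2.0627 = 0.1256.
τ(411 nm) = 0.0927 × (560/411)⁴ × 2.0627 = 0.0927 × 3.4466 × 2.0627 = 0.6590.
T(622)/T(411) = exp(τ_B − τ_A) = exp(0.5334) = 1.7047.

1.70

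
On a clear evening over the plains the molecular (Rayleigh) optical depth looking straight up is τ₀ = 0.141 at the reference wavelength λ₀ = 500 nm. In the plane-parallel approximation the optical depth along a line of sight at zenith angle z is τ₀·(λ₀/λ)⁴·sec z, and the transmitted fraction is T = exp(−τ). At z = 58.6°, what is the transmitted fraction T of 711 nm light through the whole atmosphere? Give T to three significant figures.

sec 58.6° = 1.9194.
τ = 0.141 × (500/711)⁴ × 1.9194 = 0.141 × 0.2446 × 1.9194 = 0.0662.
T = exp(−0.0662) = 0.9360.

0.936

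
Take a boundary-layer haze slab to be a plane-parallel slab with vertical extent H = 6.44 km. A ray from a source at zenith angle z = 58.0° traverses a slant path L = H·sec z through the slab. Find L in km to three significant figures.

sec z = 1/cos 58.0° = 1.8871.
L = 6.44 × 1.8871 = 12.153 km.

12.2 km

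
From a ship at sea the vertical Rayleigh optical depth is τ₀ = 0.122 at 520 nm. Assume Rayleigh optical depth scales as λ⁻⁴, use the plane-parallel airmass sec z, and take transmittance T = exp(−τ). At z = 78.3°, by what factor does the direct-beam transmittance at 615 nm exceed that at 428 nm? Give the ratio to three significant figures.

Airmass: sec 78.3° = 4.9313.
τ(615 nm) = 0.122 × (520/615)⁴ × 4.9313 = 0.122 × 0.5111 × 4.9313 = 0.3075.
τ(428 nm) = 0.122 × (520/428)⁴ × 4.9313 = 0.122 × 2.1789 × 4.9313 = 1.3109.
T(615)/T(428) = exp(τ_B − τ_A) = exp(1.0034) = 2.7275.

2.73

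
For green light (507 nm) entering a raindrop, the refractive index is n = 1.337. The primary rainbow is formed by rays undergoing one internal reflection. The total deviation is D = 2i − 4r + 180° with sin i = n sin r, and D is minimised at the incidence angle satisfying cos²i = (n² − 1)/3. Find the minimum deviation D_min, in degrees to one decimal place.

cos²i = (1.78757 − 1)/3 = 0.26252; i = arccos(0.51237) = 59.178°.
sin r = sin 59.178°/1.337 = 0.64231; r = 39.964°.
D_min = 2·59.178° − 4·39.964° + 180° = 138.500°.

138.5°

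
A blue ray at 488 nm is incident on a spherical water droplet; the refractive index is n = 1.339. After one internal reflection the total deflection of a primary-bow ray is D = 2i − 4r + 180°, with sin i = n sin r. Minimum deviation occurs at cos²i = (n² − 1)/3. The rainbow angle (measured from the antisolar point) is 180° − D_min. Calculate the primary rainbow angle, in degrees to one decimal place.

cos²i = (1.79292 − 1)/3 = 0.26431; i = arccos(0.51411) = 59.062°.
sin r = sin 59.062°/1.339 = 0.64057; r = 39.834°.
D_min = 2·59.062° − 4·39.834° + 180° = 138.786°.
Rainbow angle = 180° − D_min = 41.214°.

41.2°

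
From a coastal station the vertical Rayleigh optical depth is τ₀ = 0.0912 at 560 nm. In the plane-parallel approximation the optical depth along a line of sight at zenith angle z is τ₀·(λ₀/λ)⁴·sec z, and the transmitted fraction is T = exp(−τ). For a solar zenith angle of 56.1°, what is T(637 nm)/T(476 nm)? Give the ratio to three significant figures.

Airmass: sec 56.1° = 1.7929.
τ(637 nm) = 0.0912 × (560/637)⁴ × 1.7929 = 0.0912 × 0.5973 × 1.7929 = 0.0977.
τ(476 nm) = 0.0912 × (560/476)⁴ × 1.7929 = 0.0912 × 1.9157 × 1.7929 = 0.3132.
T(637)/T(476) = exp(τ_B − τ_A) = exp(0.2156) = 1.2406.

1.24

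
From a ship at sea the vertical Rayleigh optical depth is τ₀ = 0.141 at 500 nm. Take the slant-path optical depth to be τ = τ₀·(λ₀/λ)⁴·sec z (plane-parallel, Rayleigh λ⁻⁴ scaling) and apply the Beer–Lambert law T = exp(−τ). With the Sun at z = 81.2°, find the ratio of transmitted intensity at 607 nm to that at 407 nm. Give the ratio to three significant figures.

Airmass: sec 81.2° = 6.5366.
τ(607 nm) = 0.141 × (500/607)⁴ × 6.5366 = 0.141 × 0.4604 × 6.5366 = 0.4243.
τ(407 nm) = 0.141 × (500/407)⁴ × 6.5366 = 0.141 × 2.2777 × 6.5366 = 2.0993.
T(607)/T(407) = exp(τ_B − τ_A) = exp(1.6750) = 5.3386.

5.34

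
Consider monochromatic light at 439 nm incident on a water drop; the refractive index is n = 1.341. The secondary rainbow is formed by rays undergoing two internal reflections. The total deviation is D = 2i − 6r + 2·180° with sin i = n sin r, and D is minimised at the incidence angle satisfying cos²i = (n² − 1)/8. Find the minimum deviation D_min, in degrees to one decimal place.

233.0°

cos²i = (1.79828 − 1)/8 = 0.09979; i = arccos(0.31589) = 71.586°.
sin r = sin 71.586°/1.341 = 0.70753; r = 45.034°.
D_min = 2·71.586° − 6·45.034° + 360° = 232.966°.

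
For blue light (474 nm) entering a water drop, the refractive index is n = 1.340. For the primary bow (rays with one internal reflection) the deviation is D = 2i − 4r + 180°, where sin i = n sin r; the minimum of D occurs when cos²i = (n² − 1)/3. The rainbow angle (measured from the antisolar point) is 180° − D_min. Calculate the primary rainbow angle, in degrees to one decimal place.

41.1°

cos²i = (1.79560 − 1)/3 = 0.26520; i = arccos(0.51498) = 59.004°.
sin r = sin 59.004°/1.340 = 0.63971; r = 39.770°.
D_min = 2·59.004° − 4·39.770° + 180° = 138.929°.
Rainbow angle = 180° − D_min = 41.071°.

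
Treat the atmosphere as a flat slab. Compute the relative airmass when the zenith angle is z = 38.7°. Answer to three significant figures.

X = sec z = 1/cos 38.7° = 1/0.7804 = 1.2813.

1.28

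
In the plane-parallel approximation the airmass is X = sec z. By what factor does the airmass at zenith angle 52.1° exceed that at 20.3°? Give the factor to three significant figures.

1.53

X(52.1°)/X(20.3°) = sec 52.1° / sec 20.3° = cos 20.3° / cos 52.1° = 0.9379/0.6143 = 1.5268.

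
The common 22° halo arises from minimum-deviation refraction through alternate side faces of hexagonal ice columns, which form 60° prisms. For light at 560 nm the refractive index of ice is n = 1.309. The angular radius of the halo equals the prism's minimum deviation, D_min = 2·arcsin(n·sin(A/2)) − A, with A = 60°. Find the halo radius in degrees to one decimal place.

n·sin(A/2) = 1.309 × sin 30° = 1.309 × 0.5000 = 0.6545.
D_min = 2·arcsin(0.6545) − 60° = 2 × 40.882° − 60° = 21.763°.

21.8°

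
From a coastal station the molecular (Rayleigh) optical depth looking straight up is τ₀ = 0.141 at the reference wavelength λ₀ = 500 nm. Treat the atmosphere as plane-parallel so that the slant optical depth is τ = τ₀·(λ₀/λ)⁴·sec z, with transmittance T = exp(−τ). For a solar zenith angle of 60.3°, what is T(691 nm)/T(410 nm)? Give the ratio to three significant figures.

Airmass: sec 60.3° = 2.0183.
τ(691 nm) = 0.141 × (500/691)⁴ × 2.0183 = 0.141 × 0.2741 × 2.0183 = 0.0780.
τ(410 nm) = 0.141 × (500/410)⁴ × 2.0183 = 0.141 × 2.2118 × 2.0183 = 0.6294.
T(691)/T(410) = exp(τ_B − τ_A) = exp(0.5514) = 1.7357.

1.74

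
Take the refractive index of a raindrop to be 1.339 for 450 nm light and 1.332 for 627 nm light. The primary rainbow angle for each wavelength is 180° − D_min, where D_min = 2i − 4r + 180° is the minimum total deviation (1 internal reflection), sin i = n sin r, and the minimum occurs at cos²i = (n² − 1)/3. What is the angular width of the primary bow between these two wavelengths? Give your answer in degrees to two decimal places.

At 450 nm (n = 1.339): cos²i = 0.26431 → i = 59.062°, r = 39.834°, D_min = 138.786°, rainbow angle = 41.214°.
At 627 nm (n = 1.332): cos²i = 0.25807 → i = 59.469°, r = 40.290°, D_min = 137.776°, rainbow angle = 42.224°.
Angular width = |41.214° − 42.224°| = 1.010°.

1.01°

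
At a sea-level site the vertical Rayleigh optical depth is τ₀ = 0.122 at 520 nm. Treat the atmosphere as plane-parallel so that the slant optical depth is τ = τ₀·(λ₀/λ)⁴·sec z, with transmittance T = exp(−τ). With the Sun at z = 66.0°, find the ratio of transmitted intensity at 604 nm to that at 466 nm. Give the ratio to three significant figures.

Airmass: sec 66.0° = 2.4586.
τ(604 nm) = 0.122 × (520/604)⁴ × 2.4586 = 0.122 × 0.5494 × 2.4586 = 0.1648.
τ(466 nm) = 0.122 × (520/466)⁴ × 2.4586 = 0.122 × 1.5505 × 2.4586 = 0.4651.
T(604)/T(466) = exp(τ_B − τ_A) = exp(0.3003) = 1.3502.

1.35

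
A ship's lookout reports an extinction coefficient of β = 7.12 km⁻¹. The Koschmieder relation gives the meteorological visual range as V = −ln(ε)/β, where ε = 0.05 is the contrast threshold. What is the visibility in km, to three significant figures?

V = −ln(0.05) / 7.12 = 2.996 / 7.12 = 0.4207 km.

0.421 km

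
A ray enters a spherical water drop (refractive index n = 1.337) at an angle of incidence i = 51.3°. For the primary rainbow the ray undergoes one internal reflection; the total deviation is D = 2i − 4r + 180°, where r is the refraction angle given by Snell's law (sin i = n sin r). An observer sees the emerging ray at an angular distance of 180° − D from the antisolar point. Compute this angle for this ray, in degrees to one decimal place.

40.2°

sin r = sin 51.3° / 1.337 = 0.7804/1.337 = 0.5837; r = 35.71°.
D = 2·51.3° − 4·35.71° + 180° = 102.60° − 142.85° + 180° = 139.75°.
Angle from antisolar point = 180° − D = 40.25°.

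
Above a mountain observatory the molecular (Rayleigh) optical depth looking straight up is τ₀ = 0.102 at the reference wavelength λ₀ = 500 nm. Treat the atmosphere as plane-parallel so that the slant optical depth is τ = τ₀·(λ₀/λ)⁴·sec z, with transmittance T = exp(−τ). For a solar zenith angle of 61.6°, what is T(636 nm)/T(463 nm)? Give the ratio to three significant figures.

1.23

Airmass: sec 61.6° = 2.1025.
τ(636 nm) = 0.102 × (500/636)⁴ × 2.1025 = 0.102 × 0.3820 × 2.1025 = 0.0819.
τ(463 nm) = 0.102 × (500/463)⁴ × 2.1025 = 0.102 × 1.3601 × 2.1025 = 0.2917.
T(636)/T(463) = exp(τ_B − τ_A) = exp(0.2098) = 1.2334.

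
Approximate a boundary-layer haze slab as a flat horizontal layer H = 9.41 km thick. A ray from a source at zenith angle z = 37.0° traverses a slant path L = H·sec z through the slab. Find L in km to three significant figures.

sec z = 1/cos 37.0° = 1.2521.
L = 9.41 × 1.2521 = 11.783 km.

11.8 km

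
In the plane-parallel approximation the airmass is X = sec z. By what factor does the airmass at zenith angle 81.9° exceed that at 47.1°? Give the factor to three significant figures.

X(81.9°)/X(47.1°) = sec 81.9° / sec 47.1° = cos 47.1° / cos 81.9° = 0.6807/0.1409 = 4.8312.

4.83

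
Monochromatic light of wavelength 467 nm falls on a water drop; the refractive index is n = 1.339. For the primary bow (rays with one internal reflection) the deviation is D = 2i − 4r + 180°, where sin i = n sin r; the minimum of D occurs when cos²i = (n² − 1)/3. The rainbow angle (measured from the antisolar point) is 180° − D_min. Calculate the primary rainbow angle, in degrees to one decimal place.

41.2°

cos²i = (1.79292 − 1)/3 = 0.26431; i = arccos(0.51411) = 59.062°.
sin r = sin 59.062°/1.339 = 0.64057; r = 39.834°.
D_min = 2·59.062° − 4·39.834° + 180° = 138.786°.
Rainbow angle = 180° − D_min = 41.214°.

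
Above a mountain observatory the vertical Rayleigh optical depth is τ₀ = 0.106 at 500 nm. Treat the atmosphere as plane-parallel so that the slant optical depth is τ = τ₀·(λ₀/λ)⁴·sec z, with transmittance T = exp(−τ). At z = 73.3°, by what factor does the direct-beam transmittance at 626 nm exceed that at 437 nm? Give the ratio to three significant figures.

1.62

Airmass: sec 73.3° = 3.4799.
τ(626 nm) = 0.106 × (500/626)⁴ × 3.4799 = 0.106 × 0.4070 × 3.4799 = 0.1501.
τ(437 nm) = 0.106 × (500/437)⁴ × 3.4799 = 0.106 × 1.7138 × 3.4799 = 0.6322.
T(626)/T(437) = exp(τ_B − τ_A) = exp(0.4820) = 1.6194.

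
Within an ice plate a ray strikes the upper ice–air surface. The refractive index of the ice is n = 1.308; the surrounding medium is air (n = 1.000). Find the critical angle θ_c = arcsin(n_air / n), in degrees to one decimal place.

sin θ_c = n_air / n = 1.000 / 1.308 = 0.7645.
θ_c = arcsin(0.7645) = 49.86°.

49.9°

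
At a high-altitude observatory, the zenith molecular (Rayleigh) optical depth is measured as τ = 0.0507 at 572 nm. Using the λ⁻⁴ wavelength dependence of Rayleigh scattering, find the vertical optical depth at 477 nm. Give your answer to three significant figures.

τ(477 nm) = τ(572 nm) × (572/477)⁴ = 0.0507 × (1.1992)⁴ = 0.0507 × 2.0678 = 0.1048.

0.105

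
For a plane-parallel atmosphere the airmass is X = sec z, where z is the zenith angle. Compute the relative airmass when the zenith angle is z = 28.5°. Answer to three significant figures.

1.14

X = sec z = 1/cos 28.5° = 1/0.8788 = 1.1379.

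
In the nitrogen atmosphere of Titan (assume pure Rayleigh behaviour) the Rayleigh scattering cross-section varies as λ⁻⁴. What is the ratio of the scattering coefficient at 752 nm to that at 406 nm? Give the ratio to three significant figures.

0.0850

Rayleigh scattering ∝ λ⁻⁴, so the ratio of coefficients is the inverse fourth power of the wavelength ratio.
σ(752)/σ(406) = (406/752)⁴ = (0.5399)⁴ = 0.08496.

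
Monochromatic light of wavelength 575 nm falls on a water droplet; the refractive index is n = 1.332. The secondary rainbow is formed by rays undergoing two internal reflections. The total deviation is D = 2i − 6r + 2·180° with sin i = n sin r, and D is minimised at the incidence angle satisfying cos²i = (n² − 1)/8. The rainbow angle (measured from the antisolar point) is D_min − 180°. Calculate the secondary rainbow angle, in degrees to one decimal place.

50.6°

cos²i = (1.77422 − 1)/8 = 0.09678; i = arccos(0.31109) = 71.875°.
sin r = sin 71.875°/1.332 = 0.71350; r = 45.520°.
D_min = 2·71.875° − 6·45.520° + 360° = 230.628°.
Rainbow angle = D_min − 180° = 50.628°.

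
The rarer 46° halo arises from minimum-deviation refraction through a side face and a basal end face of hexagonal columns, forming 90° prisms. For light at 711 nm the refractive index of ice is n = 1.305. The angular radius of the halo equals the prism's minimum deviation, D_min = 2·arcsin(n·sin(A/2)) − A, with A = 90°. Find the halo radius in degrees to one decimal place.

44.7°

n·sin(A/2) = 1.305 × sin 45° = 1.305 × 0.7071 = 0.9228.
D_min = 2·arcsin(0.9228) − 90° = 2 × 67.335° − 90° = 44.670°.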